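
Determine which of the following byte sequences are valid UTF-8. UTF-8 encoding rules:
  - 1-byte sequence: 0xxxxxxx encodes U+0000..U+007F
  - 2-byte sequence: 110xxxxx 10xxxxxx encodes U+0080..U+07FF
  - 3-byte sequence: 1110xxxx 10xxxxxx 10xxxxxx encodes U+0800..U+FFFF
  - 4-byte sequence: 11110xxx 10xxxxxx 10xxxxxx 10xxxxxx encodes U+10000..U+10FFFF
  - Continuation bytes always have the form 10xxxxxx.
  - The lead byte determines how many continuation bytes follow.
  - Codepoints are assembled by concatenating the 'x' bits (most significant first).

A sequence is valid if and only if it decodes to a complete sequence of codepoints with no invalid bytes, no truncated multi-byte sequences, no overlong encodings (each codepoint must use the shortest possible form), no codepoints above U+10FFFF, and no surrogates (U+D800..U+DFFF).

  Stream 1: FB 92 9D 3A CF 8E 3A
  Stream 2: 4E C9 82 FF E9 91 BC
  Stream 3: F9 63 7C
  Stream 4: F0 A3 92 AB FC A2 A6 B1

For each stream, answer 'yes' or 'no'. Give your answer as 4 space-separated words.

Stream 1: error at byte offset 0. INVALID
Stream 2: error at byte offset 3. INVALID
Stream 3: error at byte offset 0. INVALID
Stream 4: error at byte offset 4. INVALID

Answer: no no no no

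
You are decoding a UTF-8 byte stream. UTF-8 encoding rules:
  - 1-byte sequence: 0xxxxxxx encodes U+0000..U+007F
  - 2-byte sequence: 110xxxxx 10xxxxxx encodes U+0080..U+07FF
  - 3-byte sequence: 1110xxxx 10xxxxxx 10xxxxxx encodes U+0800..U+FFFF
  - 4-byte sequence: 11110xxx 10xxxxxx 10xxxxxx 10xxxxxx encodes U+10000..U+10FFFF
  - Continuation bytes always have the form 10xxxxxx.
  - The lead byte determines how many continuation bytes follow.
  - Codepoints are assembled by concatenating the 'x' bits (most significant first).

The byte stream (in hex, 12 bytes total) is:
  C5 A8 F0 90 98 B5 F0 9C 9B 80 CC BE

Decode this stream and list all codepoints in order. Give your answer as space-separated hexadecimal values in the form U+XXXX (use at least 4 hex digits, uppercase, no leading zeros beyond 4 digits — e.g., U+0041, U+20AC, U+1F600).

Byte[0]=C5: 2-byte lead, need 1 cont bytes. acc=0x5
Byte[1]=A8: continuation. acc=(acc<<6)|0x28=0x168
Completed: cp=U+0168 (starts at byte 0)
Byte[2]=F0: 4-byte lead, need 3 cont bytes. acc=0x0
Byte[3]=90: continuation. acc=(acc<<6)|0x10=0x10
Byte[4]=98: continuation. acc=(acc<<6)|0x18=0x418
Byte[5]=B5: continuation. acc=(acc<<6)|0x35=0x10635
Completed: cp=U+10635 (starts at byte 2)
Byte[6]=F0: 4-byte lead, need 3 cont bytes. acc=0x0
Byte[7]=9C: continuation. acc=(acc<<6)|0x1C=0x1C
Byte[8]=9B: continuation. acc=(acc<<6)|0x1B=0x71B
Byte[9]=80: continuation. acc=(acc<<6)|0x00=0x1C6C0
Completed: cp=U+1C6C0 (starts at byte 6)
Byte[10]=CC: 2-byte lead, need 1 cont bytes. acc=0xC
Byte[11]=BE: continuation. acc=(acc<<6)|0x3E=0x33E
Completed: cp=U+033E (starts at byte 10)

Answer: U+0168 U+10635 U+1C6C0 U+033E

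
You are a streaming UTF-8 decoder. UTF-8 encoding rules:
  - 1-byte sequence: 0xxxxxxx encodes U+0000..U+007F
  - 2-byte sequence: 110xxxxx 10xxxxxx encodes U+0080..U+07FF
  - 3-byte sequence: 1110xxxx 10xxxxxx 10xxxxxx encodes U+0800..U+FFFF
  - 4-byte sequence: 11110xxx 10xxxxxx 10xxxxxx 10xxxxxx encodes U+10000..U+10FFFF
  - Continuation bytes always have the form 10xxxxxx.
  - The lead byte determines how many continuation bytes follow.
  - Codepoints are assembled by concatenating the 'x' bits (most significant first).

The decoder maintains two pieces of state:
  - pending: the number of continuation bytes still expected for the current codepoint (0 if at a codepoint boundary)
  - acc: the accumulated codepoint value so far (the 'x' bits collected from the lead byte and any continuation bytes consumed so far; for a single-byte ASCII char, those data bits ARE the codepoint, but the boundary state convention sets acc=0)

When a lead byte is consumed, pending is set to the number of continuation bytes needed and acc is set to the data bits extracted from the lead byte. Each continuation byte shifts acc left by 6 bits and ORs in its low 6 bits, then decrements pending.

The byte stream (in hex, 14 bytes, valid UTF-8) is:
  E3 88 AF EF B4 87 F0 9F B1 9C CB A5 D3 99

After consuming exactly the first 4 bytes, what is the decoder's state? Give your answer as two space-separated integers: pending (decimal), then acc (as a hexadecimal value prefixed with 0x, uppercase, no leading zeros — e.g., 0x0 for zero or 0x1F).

Answer: 2 0xF

Derivation:
Byte[0]=E3: 3-byte lead. pending=2, acc=0x3
Byte[1]=88: continuation. acc=(acc<<6)|0x08=0xC8, pending=1
Byte[2]=AF: continuation. acc=(acc<<6)|0x2F=0x322F, pending=0
Byte[3]=EF: 3-byte lead. pending=2, acc=0xF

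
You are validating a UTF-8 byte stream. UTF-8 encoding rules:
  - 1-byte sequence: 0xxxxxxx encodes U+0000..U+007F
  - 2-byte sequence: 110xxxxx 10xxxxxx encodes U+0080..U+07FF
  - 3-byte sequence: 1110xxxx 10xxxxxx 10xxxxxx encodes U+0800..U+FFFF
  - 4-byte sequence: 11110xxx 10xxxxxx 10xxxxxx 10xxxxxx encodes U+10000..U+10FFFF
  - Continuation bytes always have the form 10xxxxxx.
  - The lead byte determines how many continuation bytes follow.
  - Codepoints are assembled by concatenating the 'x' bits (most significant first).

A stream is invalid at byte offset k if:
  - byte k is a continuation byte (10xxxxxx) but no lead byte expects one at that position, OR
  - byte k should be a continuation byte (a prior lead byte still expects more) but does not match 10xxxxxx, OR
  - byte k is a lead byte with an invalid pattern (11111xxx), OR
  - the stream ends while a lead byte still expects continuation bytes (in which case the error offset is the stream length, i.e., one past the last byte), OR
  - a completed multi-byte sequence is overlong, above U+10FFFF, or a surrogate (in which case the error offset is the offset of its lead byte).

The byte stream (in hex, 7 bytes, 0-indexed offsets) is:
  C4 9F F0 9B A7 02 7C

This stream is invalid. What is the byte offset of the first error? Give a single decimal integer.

Answer: 5

Derivation:
Byte[0]=C4: 2-byte lead, need 1 cont bytes. acc=0x4
Byte[1]=9F: continuation. acc=(acc<<6)|0x1F=0x11F
Completed: cp=U+011F (starts at byte 0)
Byte[2]=F0: 4-byte lead, need 3 cont bytes. acc=0x0
Byte[3]=9B: continuation. acc=(acc<<6)|0x1B=0x1B
Byte[4]=A7: continuation. acc=(acc<<6)|0x27=0x6E7
Byte[5]=02: expected 10xxxxxx continuation. INVALID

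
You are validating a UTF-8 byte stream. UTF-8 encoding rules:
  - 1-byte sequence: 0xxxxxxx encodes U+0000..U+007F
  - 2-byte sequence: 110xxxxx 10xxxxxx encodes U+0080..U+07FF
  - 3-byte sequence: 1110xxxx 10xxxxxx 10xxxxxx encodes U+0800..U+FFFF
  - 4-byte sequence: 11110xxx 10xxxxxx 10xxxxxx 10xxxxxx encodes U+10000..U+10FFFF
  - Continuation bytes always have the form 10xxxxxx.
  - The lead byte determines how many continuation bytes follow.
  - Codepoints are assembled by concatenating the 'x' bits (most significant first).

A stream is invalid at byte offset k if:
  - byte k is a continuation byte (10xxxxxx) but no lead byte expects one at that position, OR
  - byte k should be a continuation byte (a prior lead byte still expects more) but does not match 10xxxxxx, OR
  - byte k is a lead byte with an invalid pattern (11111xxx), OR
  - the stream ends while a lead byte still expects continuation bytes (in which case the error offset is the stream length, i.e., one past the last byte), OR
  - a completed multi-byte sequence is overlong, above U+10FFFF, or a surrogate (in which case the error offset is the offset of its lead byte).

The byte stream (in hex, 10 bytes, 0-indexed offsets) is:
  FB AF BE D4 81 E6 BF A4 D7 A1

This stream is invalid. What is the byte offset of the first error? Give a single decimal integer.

Answer: 0

Derivation:
Byte[0]=FB: INVALID lead byte (not 0xxx/110x/1110/11110)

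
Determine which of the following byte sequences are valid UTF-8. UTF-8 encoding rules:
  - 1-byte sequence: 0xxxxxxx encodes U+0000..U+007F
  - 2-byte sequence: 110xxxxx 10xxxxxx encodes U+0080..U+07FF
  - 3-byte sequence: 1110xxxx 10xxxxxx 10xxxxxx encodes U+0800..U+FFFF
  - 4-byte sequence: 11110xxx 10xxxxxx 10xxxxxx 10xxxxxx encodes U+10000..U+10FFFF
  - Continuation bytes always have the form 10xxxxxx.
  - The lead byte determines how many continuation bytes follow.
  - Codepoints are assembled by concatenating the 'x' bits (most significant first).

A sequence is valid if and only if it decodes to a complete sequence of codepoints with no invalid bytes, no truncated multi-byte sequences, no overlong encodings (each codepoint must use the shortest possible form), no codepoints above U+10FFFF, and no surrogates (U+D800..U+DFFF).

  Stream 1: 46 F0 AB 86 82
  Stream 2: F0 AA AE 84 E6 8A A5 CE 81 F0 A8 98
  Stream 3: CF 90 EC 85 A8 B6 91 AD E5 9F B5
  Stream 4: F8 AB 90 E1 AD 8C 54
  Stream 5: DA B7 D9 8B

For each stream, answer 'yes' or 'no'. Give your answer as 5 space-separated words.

Answer: yes no no no yes

Derivation:
Stream 1: decodes cleanly. VALID
Stream 2: error at byte offset 12. INVALID
Stream 3: error at byte offset 5. INVALID
Stream 4: error at byte offset 0. INVALID
Stream 5: decodes cleanly. VALID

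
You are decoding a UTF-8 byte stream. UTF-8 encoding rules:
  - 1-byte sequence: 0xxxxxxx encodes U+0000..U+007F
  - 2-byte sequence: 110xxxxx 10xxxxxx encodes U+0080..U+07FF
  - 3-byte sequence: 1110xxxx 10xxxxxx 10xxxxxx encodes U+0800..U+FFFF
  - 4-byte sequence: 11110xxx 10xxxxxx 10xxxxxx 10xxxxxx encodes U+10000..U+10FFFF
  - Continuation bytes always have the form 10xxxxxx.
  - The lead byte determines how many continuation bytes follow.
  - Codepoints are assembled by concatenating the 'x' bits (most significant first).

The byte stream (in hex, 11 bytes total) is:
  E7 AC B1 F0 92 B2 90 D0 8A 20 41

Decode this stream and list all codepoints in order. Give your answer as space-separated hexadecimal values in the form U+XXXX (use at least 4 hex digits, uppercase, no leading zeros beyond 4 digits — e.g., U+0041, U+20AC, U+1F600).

Answer: U+7B31 U+12C90 U+040A U+0020 U+0041

Derivation:
Byte[0]=E7: 3-byte lead, need 2 cont bytes. acc=0x7
Byte[1]=AC: continuation. acc=(acc<<6)|0x2C=0x1EC
Byte[2]=B1: continuation. acc=(acc<<6)|0x31=0x7B31
Completed: cp=U+7B31 (starts at byte 0)
Byte[3]=F0: 4-byte lead, need 3 cont bytes. acc=0x0
Byte[4]=92: continuation. acc=(acc<<6)|0x12=0x12
Byte[5]=B2: continuation. acc=(acc<<6)|0x32=0x4B2
Byte[6]=90: continuation. acc=(acc<<6)|0x10=0x12C90
Completed: cp=U+12C90 (starts at byte 3)
Byte[7]=D0: 2-byte lead, need 1 cont bytes. acc=0x10
Byte[8]=8A: continuation. acc=(acc<<6)|0x0A=0x40A
Completed: cp=U+040A (starts at byte 7)
Byte[9]=20: 1-byte ASCII. cp=U+0020
Byte[10]=41: 1-byte ASCII. cp=U+0041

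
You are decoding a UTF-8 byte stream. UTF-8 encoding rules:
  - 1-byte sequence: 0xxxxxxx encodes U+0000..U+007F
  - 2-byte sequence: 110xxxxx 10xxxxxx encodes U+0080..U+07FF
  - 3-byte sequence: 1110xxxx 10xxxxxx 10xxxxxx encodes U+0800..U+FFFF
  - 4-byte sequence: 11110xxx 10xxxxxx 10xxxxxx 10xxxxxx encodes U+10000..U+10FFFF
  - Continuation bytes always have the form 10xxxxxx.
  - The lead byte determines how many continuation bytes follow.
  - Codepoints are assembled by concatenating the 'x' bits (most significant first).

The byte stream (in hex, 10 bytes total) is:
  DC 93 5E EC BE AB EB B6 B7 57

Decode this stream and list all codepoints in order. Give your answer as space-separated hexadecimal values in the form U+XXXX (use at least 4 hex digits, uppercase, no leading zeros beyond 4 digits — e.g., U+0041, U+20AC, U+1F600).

Byte[0]=DC: 2-byte lead, need 1 cont bytes. acc=0x1C
Byte[1]=93: continuation. acc=(acc<<6)|0x13=0x713
Completed: cp=U+0713 (starts at byte 0)
Byte[2]=5E: 1-byte ASCII. cp=U+005E
Byte[3]=EC: 3-byte lead, need 2 cont bytes. acc=0xC
Byte[4]=BE: continuation. acc=(acc<<6)|0x3E=0x33E
Byte[5]=AB: continuation. acc=(acc<<6)|0x2B=0xCFAB
Completed: cp=U+CFAB (starts at byte 3)
Byte[6]=EB: 3-byte lead, need 2 cont bytes. acc=0xB
Byte[7]=B6: continuation. acc=(acc<<6)|0x36=0x2F6
Byte[8]=B7: continuation. acc=(acc<<6)|0x37=0xBDB7
Completed: cp=U+BDB7 (starts at byte 6)
Byte[9]=57: 1-byte ASCII. cp=U+0057

Answer: U+0713 U+005E U+CFAB U+BDB7 U+0057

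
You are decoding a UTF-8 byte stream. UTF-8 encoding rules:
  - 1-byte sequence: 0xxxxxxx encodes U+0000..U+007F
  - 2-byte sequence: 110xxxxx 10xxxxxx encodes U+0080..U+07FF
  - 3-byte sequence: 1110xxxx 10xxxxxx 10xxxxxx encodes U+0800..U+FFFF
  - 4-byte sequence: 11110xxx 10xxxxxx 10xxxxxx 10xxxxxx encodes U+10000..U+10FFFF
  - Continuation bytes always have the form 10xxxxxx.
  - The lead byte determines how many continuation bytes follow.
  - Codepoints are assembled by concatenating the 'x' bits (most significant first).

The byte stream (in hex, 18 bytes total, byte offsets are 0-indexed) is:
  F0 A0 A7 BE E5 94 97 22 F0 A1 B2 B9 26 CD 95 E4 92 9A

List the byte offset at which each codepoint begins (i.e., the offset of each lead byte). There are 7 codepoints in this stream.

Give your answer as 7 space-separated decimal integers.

Answer: 0 4 7 8 12 13 15

Derivation:
Byte[0]=F0: 4-byte lead, need 3 cont bytes. acc=0x0
Byte[1]=A0: continuation. acc=(acc<<6)|0x20=0x20
Byte[2]=A7: continuation. acc=(acc<<6)|0x27=0x827
Byte[3]=BE: continuation. acc=(acc<<6)|0x3E=0x209FE
Completed: cp=U+209FE (starts at byte 0)
Byte[4]=E5: 3-byte lead, need 2 cont bytes. acc=0x5
Byte[5]=94: continuation. acc=(acc<<6)|0x14=0x154
Byte[6]=97: continuation. acc=(acc<<6)|0x17=0x5517
Completed: cp=U+5517 (starts at byte 4)
Byte[7]=22: 1-byte ASCII. cp=U+0022
Byte[8]=F0: 4-byte lead, need 3 cont bytes. acc=0x0
Byte[9]=A1: continuation. acc=(acc<<6)|0x21=0x21
Byte[10]=B2: continuation. acc=(acc<<6)|0x32=0x872
Byte[11]=B9: continuation. acc=(acc<<6)|0x39=0x21CB9
Completed: cp=U+21CB9 (starts at byte 8)
Byte[12]=26: 1-byte ASCII. cp=U+0026
Byte[13]=CD: 2-byte lead, need 1 cont bytes. acc=0xD
Byte[14]=95: continuation. acc=(acc<<6)|0x15=0x355
Completed: cp=U+0355 (starts at byte 13)
Byte[15]=E4: 3-byte lead, need 2 cont bytes. acc=0x4
Byte[16]=92: continuation. acc=(acc<<6)|0x12=0x112
Byte[17]=9A: continuation. acc=(acc<<6)|0x1A=0x449A
Completed: cp=U+449A (starts at byte 15)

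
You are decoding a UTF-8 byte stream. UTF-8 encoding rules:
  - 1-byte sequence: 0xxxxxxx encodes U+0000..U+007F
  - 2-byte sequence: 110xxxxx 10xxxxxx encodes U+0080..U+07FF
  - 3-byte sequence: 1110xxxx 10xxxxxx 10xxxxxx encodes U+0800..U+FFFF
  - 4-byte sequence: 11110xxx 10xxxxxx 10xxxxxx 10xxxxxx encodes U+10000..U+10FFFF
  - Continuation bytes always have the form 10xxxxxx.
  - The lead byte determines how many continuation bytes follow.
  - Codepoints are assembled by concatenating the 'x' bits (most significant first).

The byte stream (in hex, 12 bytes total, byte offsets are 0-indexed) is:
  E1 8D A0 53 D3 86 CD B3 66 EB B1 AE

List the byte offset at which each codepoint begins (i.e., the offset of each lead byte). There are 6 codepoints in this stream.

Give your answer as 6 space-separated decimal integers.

Answer: 0 3 4 6 8 9

Derivation:
Byte[0]=E1: 3-byte lead, need 2 cont bytes. acc=0x1
Byte[1]=8D: continuation. acc=(acc<<6)|0x0D=0x4D
Byte[2]=A0: continuation. acc=(acc<<6)|0x20=0x1360
Completed: cp=U+1360 (starts at byte 0)
Byte[3]=53: 1-byte ASCII. cp=U+0053
Byte[4]=D3: 2-byte lead, need 1 cont bytes. acc=0x13
Byte[5]=86: continuation. acc=(acc<<6)|0x06=0x4C6
Completed: cp=U+04C6 (starts at byte 4)
Byte[6]=CD: 2-byte lead, need 1 cont bytes. acc=0xD
Byte[7]=B3: continuation. acc=(acc<<6)|0x33=0x373
Completed: cp=U+0373 (starts at byte 6)
Byte[8]=66: 1-byte ASCII. cp=U+0066
Byte[9]=EB: 3-byte lead, need 2 cont bytes. acc=0xB
Byte[10]=B1: continuation. acc=(acc<<6)|0x31=0x2F1
Byte[11]=AE: continuation. acc=(acc<<6)|0x2E=0xBC6E
Completed: cp=U+BC6E (starts at byte 9)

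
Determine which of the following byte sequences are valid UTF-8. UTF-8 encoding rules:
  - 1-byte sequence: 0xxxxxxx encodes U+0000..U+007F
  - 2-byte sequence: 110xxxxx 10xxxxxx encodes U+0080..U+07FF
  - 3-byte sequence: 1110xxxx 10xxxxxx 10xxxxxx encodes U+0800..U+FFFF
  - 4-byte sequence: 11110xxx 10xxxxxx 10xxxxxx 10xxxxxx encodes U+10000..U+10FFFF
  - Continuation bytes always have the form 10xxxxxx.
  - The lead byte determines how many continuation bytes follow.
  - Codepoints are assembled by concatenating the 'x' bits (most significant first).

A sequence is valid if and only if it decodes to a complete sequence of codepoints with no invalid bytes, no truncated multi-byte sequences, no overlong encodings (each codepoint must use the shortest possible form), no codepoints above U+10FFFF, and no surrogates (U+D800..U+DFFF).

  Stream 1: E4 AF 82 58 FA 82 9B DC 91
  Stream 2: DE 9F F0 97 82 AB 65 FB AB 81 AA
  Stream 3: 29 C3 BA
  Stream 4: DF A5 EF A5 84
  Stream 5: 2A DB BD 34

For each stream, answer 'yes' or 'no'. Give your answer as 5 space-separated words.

Answer: no no yes yes yes

Derivation:
Stream 1: error at byte offset 4. INVALID
Stream 2: error at byte offset 7. INVALID
Stream 3: decodes cleanly. VALID
Stream 4: decodes cleanly. VALID
Stream 5: decodes cleanly. VALID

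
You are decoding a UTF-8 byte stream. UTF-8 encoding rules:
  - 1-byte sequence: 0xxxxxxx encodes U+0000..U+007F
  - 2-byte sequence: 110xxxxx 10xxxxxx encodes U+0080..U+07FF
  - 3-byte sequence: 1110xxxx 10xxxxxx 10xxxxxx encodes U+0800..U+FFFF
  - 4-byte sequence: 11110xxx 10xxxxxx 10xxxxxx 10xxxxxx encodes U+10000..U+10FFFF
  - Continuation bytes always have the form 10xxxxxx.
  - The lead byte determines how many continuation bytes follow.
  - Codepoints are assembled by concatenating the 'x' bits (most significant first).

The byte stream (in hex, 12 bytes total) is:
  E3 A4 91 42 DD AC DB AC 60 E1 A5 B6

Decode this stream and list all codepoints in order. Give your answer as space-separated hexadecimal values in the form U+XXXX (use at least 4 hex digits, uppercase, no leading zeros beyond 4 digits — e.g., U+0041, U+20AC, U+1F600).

Answer: U+3911 U+0042 U+076C U+06EC U+0060 U+1976

Derivation:
Byte[0]=E3: 3-byte lead, need 2 cont bytes. acc=0x3
Byte[1]=A4: continuation. acc=(acc<<6)|0x24=0xE4
Byte[2]=91: continuation. acc=(acc<<6)|0x11=0x3911
Completed: cp=U+3911 (starts at byte 0)
Byte[3]=42: 1-byte ASCII. cp=U+0042
Byte[4]=DD: 2-byte lead, need 1 cont bytes. acc=0x1D
Byte[5]=AC: continuation. acc=(acc<<6)|0x2C=0x76C
Completed: cp=U+076C (starts at byte 4)
Byte[6]=DB: 2-byte lead, need 1 cont bytes. acc=0x1B
Byte[7]=AC: continuation. acc=(acc<<6)|0x2C=0x6EC
Completed: cp=U+06EC (starts at byte 6)
Byte[8]=60: 1-byte ASCII. cp=U+0060
Byte[9]=E1: 3-byte lead, need 2 cont bytes. acc=0x1
Byte[10]=A5: continuation. acc=(acc<<6)|0x25=0x65
Byte[11]=B6: continuation. acc=(acc<<6)|0x36=0x1976
Completed: cp=U+1976 (starts at byte 9)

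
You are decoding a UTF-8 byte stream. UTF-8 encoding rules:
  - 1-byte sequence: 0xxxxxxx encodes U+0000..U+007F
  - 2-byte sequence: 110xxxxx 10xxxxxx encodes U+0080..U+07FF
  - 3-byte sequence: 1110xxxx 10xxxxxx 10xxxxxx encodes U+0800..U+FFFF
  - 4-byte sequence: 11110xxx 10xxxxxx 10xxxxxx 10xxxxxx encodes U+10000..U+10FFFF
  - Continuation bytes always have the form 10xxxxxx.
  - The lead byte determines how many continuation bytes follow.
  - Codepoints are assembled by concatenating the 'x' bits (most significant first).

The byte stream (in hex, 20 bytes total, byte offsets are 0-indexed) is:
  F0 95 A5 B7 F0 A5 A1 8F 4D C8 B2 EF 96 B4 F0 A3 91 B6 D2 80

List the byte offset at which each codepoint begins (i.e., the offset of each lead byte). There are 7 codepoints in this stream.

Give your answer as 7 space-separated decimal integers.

Answer: 0 4 8 9 11 14 18

Derivation:
Byte[0]=F0: 4-byte lead, need 3 cont bytes. acc=0x0
Byte[1]=95: continuation. acc=(acc<<6)|0x15=0x15
Byte[2]=A5: continuation. acc=(acc<<6)|0x25=0x565
Byte[3]=B7: continuation. acc=(acc<<6)|0x37=0x15977
Completed: cp=U+15977 (starts at byte 0)
Byte[4]=F0: 4-byte lead, need 3 cont bytes. acc=0x0
Byte[5]=A5: continuation. acc=(acc<<6)|0x25=0x25
Byte[6]=A1: continuation. acc=(acc<<6)|0x21=0x961
Byte[7]=8F: continuation. acc=(acc<<6)|0x0F=0x2584F
Completed: cp=U+2584F (starts at byte 4)
Byte[8]=4D: 1-byte ASCII. cp=U+004D
Byte[9]=C8: 2-byte lead, need 1 cont bytes. acc=0x8
Byte[10]=B2: continuation. acc=(acc<<6)|0x32=0x232
Completed: cp=U+0232 (starts at byte 9)
Byte[11]=EF: 3-byte lead, need 2 cont bytes. acc=0xF
Byte[12]=96: continuation. acc=(acc<<6)|0x16=0x3D6
Byte[13]=B4: continuation. acc=(acc<<6)|0x34=0xF5B4
Completed: cp=U+F5B4 (starts at byte 11)
Byte[14]=F0: 4-byte lead, need 3 cont bytes. acc=0x0
Byte[15]=A3: continuation. acc=(acc<<6)|0x23=0x23
Byte[16]=91: continuation. acc=(acc<<6)|0x11=0x8D1
Byte[17]=B6: continuation. acc=(acc<<6)|0x36=0x23476
Completed: cp=U+23476 (starts at byte 14)
Byte[18]=D2: 2-byte lead, need 1 cont bytes. acc=0x12
Byte[19]=80: continuation. acc=(acc<<6)|0x00=0x480
Completed: cp=U+0480 (starts at byte 18)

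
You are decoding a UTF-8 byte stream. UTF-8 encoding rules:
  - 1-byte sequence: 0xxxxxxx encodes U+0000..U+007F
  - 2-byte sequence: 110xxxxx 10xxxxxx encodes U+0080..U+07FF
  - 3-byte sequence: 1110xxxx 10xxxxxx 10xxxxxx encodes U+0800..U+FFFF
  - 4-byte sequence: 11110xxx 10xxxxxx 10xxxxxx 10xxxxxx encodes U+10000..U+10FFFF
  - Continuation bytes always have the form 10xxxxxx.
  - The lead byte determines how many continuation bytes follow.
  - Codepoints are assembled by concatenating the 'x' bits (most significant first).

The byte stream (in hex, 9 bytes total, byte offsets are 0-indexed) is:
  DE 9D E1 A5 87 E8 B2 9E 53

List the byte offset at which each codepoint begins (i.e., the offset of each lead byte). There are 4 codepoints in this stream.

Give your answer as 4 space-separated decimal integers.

Byte[0]=DE: 2-byte lead, need 1 cont bytes. acc=0x1E
Byte[1]=9D: continuation. acc=(acc<<6)|0x1D=0x79D
Completed: cp=U+079D (starts at byte 0)
Byte[2]=E1: 3-byte lead, need 2 cont bytes. acc=0x1
Byte[3]=A5: continuation. acc=(acc<<6)|0x25=0x65
Byte[4]=87: continuation. acc=(acc<<6)|0x07=0x1947
Completed: cp=U+1947 (starts at byte 2)
Byte[5]=E8: 3-byte lead, need 2 cont bytes. acc=0x8
Byte[6]=B2: continuation. acc=(acc<<6)|0x32=0x232
Byte[7]=9E: continuation. acc=(acc<<6)|0x1E=0x8C9E
Completed: cp=U+8C9E (starts at byte 5)
Byte[8]=53: 1-byte ASCII. cp=U+0053

Answer: 0 2 5 8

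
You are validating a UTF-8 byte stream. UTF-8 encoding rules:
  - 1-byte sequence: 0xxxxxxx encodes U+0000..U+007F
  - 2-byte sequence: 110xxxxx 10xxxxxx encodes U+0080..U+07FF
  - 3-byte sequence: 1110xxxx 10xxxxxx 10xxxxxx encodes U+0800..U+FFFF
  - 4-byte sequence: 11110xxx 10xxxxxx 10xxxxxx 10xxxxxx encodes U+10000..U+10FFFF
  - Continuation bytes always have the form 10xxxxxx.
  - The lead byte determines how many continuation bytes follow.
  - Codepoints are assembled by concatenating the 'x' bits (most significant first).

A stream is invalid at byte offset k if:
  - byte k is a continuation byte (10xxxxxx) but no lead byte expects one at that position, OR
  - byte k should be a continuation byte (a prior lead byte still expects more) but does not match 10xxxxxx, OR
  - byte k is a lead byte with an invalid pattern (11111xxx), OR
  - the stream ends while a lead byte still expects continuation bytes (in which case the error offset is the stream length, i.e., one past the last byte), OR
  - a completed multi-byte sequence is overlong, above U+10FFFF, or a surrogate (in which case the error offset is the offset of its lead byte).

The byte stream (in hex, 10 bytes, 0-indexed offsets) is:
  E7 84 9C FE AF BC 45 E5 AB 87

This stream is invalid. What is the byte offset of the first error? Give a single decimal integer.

Byte[0]=E7: 3-byte lead, need 2 cont bytes. acc=0x7
Byte[1]=84: continuation. acc=(acc<<6)|0x04=0x1C4
Byte[2]=9C: continuation. acc=(acc<<6)|0x1C=0x711C
Completed: cp=U+711C (starts at byte 0)
Byte[3]=FE: INVALID lead byte (not 0xxx/110x/1110/11110)

Answer: 3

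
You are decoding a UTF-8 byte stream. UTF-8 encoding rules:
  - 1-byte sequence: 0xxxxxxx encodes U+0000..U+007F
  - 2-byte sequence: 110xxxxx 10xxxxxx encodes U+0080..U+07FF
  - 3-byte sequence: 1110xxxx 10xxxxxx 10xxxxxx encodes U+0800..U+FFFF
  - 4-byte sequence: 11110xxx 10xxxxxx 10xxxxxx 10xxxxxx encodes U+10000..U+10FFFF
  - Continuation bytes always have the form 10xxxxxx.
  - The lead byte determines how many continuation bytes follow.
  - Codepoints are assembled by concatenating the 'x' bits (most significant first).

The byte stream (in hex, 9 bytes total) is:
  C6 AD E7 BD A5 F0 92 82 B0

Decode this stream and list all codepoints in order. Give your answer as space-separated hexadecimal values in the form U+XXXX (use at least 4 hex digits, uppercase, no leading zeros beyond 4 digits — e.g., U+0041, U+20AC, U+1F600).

Answer: U+01AD U+7F65 U+120B0

Derivation:
Byte[0]=C6: 2-byte lead, need 1 cont bytes. acc=0x6
Byte[1]=AD: continuation. acc=(acc<<6)|0x2D=0x1AD
Completed: cp=U+01AD (starts at byte 0)
Byte[2]=E7: 3-byte lead, need 2 cont bytes. acc=0x7
Byte[3]=BD: continuation. acc=(acc<<6)|0x3D=0x1FD
Byte[4]=A5: continuation. acc=(acc<<6)|0x25=0x7F65
Completed: cp=U+7F65 (starts at byte 2)
Byte[5]=F0: 4-byte lead, need 3 cont bytes. acc=0x0
Byte[6]=92: continuation. acc=(acc<<6)|0x12=0x12
Byte[7]=82: continuation. acc=(acc<<6)|0x02=0x482
Byte[8]=B0: continuation. acc=(acc<<6)|0x30=0x120B0
Completed: cp=U+120B0 (starts at byte 5)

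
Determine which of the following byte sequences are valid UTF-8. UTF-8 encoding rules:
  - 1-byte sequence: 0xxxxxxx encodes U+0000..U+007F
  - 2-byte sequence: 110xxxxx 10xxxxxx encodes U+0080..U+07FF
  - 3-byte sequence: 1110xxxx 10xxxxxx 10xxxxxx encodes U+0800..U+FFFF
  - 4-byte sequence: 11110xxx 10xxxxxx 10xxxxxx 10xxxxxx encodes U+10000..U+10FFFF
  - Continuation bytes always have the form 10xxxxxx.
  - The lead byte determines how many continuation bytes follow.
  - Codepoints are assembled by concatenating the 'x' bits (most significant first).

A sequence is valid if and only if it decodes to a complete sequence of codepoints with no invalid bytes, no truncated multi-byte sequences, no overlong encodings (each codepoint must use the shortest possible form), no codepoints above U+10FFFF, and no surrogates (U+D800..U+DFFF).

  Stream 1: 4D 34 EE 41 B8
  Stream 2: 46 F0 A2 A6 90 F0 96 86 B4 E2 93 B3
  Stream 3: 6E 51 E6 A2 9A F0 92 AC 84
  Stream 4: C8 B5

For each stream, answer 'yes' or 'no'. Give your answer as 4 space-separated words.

Stream 1: error at byte offset 3. INVALID
Stream 2: decodes cleanly. VALID
Stream 3: decodes cleanly. VALID
Stream 4: decodes cleanly. VALID

Answer: no yes yes yes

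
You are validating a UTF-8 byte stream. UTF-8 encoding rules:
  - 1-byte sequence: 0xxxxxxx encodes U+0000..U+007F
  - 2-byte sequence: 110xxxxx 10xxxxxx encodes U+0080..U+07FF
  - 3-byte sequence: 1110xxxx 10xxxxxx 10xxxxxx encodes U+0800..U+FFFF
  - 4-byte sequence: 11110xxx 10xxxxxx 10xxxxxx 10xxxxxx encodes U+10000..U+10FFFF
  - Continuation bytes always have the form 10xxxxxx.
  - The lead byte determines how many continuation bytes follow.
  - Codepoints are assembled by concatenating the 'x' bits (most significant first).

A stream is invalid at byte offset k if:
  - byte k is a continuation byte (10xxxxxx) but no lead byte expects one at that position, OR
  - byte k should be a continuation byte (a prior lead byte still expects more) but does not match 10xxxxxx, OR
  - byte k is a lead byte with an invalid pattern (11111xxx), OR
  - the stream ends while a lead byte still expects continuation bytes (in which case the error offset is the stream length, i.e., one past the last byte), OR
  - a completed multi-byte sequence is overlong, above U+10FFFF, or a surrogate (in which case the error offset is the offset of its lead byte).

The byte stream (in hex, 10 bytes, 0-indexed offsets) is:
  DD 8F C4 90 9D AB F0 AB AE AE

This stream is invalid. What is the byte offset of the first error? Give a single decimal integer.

Byte[0]=DD: 2-byte lead, need 1 cont bytes. acc=0x1D
Byte[1]=8F: continuation. acc=(acc<<6)|0x0F=0x74F
Completed: cp=U+074F (starts at byte 0)
Byte[2]=C4: 2-byte lead, need 1 cont bytes. acc=0x4
Byte[3]=90: continuation. acc=(acc<<6)|0x10=0x110
Completed: cp=U+0110 (starts at byte 2)
Byte[4]=9D: INVALID lead byte (not 0xxx/110x/1110/11110)

Answer: 4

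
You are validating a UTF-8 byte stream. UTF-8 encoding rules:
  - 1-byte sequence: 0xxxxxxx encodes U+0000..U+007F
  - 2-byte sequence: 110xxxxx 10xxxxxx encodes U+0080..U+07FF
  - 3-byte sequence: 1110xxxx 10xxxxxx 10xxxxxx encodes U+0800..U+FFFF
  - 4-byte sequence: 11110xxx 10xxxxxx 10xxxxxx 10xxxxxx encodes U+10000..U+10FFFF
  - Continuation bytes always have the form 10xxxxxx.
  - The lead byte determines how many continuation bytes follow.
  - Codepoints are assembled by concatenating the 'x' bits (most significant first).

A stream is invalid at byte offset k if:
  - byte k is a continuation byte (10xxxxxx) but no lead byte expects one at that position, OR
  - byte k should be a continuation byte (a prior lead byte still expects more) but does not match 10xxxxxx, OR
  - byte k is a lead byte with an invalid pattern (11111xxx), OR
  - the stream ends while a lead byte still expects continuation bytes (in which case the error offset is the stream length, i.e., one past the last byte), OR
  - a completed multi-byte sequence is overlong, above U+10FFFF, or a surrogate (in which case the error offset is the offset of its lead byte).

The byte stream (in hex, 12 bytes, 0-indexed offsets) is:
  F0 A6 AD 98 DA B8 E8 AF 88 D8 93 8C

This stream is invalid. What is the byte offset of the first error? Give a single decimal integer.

Byte[0]=F0: 4-byte lead, need 3 cont bytes. acc=0x0
Byte[1]=A6: continuation. acc=(acc<<6)|0x26=0x26
Byte[2]=AD: continuation. acc=(acc<<6)|0x2D=0x9AD
Byte[3]=98: continuation. acc=(acc<<6)|0x18=0x26B58
Completed: cp=U+26B58 (starts at byte 0)
Byte[4]=DA: 2-byte lead, need 1 cont bytes. acc=0x1A
Byte[5]=B8: continuation. acc=(acc<<6)|0x38=0x6B8
Completed: cp=U+06B8 (starts at byte 4)
Byte[6]=E8: 3-byte lead, need 2 cont bytes. acc=0x8
Byte[7]=AF: continuation. acc=(acc<<6)|0x2F=0x22F
Byte[8]=88: continuation. acc=(acc<<6)|0x08=0x8BC8
Completed: cp=U+8BC8 (starts at byte 6)
Byte[9]=D8: 2-byte lead, need 1 cont bytes. acc=0x18
Byte[10]=93: continuation. acc=(acc<<6)|0x13=0x613
Completed: cp=U+0613 (starts at byte 9)
Byte[11]=8C: INVALID lead byte (not 0xxx/110x/1110/11110)

Answer: 11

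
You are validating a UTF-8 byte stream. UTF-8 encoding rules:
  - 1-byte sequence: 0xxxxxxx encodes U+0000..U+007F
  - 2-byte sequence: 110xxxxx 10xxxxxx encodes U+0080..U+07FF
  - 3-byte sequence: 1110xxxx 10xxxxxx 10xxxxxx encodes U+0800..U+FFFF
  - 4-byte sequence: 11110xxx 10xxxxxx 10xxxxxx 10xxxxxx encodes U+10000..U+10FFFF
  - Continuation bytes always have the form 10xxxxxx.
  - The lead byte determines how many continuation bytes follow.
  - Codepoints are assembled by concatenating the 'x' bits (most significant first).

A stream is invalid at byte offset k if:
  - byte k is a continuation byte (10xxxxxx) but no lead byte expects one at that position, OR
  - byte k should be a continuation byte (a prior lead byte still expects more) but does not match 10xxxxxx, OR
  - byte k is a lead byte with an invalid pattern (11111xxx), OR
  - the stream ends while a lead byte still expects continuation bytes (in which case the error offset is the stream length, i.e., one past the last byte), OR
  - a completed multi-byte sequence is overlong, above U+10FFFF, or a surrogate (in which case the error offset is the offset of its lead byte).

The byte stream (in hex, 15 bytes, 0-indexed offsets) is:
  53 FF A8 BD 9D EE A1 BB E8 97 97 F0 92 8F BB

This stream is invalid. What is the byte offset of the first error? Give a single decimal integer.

Byte[0]=53: 1-byte ASCII. cp=U+0053
Byte[1]=FF: INVALID lead byte (not 0xxx/110x/1110/11110)

Answer: 1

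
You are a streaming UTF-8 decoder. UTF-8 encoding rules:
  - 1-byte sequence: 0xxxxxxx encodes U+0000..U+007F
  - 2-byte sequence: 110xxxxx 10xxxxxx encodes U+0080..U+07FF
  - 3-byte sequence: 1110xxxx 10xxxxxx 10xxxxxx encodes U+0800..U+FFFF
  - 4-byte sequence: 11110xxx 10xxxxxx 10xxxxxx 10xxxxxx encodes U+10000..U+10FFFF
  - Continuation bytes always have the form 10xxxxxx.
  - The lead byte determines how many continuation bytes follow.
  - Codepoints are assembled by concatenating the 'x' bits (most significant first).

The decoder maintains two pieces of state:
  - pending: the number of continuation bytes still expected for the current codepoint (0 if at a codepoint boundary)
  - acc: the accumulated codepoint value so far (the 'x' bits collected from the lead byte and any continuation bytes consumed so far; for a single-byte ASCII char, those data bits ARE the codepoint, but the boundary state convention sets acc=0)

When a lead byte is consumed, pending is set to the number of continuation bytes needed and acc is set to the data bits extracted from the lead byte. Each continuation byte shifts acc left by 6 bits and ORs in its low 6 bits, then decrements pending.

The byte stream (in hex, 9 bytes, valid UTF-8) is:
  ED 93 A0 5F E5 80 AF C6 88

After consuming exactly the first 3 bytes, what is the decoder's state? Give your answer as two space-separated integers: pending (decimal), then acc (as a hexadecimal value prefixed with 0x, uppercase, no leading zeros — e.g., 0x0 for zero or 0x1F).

Byte[0]=ED: 3-byte lead. pending=2, acc=0xD
Byte[1]=93: continuation. acc=(acc<<6)|0x13=0x353, pending=1
Byte[2]=A0: continuation. acc=(acc<<6)|0x20=0xD4E0, pending=0

Answer: 0 0xD4E0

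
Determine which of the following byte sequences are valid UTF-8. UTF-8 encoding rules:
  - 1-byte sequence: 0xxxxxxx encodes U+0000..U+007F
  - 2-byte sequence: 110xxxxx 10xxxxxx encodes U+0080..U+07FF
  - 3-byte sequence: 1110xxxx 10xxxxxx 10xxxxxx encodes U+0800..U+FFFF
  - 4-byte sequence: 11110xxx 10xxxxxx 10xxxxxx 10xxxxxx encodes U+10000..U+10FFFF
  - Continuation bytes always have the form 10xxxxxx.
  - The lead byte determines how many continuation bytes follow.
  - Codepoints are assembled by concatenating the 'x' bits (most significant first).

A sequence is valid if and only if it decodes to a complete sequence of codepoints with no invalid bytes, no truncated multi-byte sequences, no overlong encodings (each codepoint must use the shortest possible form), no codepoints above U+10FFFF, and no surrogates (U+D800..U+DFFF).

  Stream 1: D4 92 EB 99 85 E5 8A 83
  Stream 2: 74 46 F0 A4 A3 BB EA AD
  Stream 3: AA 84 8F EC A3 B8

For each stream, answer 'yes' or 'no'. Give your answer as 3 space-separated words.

Answer: yes no no

Derivation:
Stream 1: decodes cleanly. VALID
Stream 2: error at byte offset 8. INVALID
Stream 3: error at byte offset 0. INVALID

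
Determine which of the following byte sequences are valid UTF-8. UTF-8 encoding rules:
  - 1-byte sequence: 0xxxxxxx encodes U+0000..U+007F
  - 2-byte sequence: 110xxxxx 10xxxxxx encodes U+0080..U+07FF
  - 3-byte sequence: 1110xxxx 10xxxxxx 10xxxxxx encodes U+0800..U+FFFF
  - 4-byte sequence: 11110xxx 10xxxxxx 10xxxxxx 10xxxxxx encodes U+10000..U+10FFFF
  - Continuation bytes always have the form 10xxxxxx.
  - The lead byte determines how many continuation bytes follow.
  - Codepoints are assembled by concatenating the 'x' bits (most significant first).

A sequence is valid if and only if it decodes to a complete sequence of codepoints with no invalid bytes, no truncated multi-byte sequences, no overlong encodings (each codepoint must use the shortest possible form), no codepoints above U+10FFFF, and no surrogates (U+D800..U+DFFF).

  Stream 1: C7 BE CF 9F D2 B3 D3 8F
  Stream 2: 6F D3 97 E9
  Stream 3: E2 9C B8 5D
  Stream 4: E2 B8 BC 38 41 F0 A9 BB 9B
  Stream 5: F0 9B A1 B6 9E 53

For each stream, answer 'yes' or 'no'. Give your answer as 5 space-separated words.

Answer: yes no yes yes no

Derivation:
Stream 1: decodes cleanly. VALID
Stream 2: error at byte offset 4. INVALID
Stream 3: decodes cleanly. VALID
Stream 4: decodes cleanly. VALID
Stream 5: error at byte offset 4. INVALID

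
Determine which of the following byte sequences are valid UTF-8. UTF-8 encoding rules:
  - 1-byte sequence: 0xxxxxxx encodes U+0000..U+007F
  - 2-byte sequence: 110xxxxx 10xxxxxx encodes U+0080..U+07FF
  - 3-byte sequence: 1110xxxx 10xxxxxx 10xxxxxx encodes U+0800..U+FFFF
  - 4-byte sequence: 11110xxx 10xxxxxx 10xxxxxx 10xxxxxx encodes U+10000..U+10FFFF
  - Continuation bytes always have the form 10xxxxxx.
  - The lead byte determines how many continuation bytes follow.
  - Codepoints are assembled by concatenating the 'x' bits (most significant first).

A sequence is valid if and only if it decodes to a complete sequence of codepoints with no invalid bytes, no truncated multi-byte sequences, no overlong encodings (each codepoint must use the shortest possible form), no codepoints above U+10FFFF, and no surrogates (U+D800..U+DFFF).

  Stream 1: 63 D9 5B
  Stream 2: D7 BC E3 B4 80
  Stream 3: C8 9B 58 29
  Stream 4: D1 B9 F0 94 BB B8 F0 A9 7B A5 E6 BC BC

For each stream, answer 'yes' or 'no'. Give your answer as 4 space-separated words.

Answer: no yes yes no

Derivation:
Stream 1: error at byte offset 2. INVALID
Stream 2: decodes cleanly. VALID
Stream 3: decodes cleanly. VALID
Stream 4: error at byte offset 8. INVALID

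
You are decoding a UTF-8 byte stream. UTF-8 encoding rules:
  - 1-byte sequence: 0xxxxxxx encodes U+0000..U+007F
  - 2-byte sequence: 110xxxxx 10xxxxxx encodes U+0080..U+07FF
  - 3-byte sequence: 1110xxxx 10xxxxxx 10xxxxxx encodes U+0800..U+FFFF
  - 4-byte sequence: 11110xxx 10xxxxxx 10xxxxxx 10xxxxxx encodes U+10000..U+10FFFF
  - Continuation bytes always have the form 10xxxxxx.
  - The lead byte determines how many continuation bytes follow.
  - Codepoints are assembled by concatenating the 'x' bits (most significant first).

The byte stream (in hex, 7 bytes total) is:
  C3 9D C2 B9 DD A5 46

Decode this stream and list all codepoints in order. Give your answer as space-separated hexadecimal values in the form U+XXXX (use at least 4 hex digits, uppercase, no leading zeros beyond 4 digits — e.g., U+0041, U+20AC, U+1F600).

Answer: U+00DD U+00B9 U+0765 U+0046

Derivation:
Byte[0]=C3: 2-byte lead, need 1 cont bytes. acc=0x3
Byte[1]=9D: continuation. acc=(acc<<6)|0x1D=0xDD
Completed: cp=U+00DD (starts at byte 0)
Byte[2]=C2: 2-byte lead, need 1 cont bytes. acc=0x2
Byte[3]=B9: continuation. acc=(acc<<6)|0x39=0xB9
Completed: cp=U+00B9 (starts at byte 2)
Byte[4]=DD: 2-byte lead, need 1 cont bytes. acc=0x1D
Byte[5]=A5: continuation. acc=(acc<<6)|0x25=0x765
Completed: cp=U+0765 (starts at byte 4)
Byte[6]=46: 1-byte ASCII. cp=U+0046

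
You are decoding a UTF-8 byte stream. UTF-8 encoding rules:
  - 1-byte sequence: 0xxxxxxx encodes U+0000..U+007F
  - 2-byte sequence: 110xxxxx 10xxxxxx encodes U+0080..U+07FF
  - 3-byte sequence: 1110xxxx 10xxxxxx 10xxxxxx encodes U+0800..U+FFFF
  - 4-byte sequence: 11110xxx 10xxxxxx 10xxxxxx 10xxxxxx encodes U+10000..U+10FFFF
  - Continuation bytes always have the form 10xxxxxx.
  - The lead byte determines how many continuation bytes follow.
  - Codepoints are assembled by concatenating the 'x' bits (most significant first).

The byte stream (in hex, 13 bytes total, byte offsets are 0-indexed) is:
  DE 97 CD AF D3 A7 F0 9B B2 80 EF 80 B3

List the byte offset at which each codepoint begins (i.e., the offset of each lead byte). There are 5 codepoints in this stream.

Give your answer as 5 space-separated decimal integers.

Answer: 0 2 4 6 10

Derivation:
Byte[0]=DE: 2-byte lead, need 1 cont bytes. acc=0x1E
Byte[1]=97: continuation. acc=(acc<<6)|0x17=0x797
Completed: cp=U+0797 (starts at byte 0)
Byte[2]=CD: 2-byte lead, need 1 cont bytes. acc=0xD
Byte[3]=AF: continuation. acc=(acc<<6)|0x2F=0x36F
Completed: cp=U+036F (starts at byte 2)
Byte[4]=D3: 2-byte lead, need 1 cont bytes. acc=0x13
Byte[5]=A7: continuation. acc=(acc<<6)|0x27=0x4E7
Completed: cp=U+04E7 (starts at byte 4)
Byte[6]=F0: 4-byte lead, need 3 cont bytes. acc=0x0
Byte[7]=9B: continuation. acc=(acc<<6)|0x1B=0x1B
Byte[8]=B2: continuation. acc=(acc<<6)|0x32=0x6F2
Byte[9]=80: continuation. acc=(acc<<6)|0x00=0x1BC80
Completed: cp=U+1BC80 (starts at byte 6)
Byte[10]=EF: 3-byte lead, need 2 cont bytes. acc=0xF
Byte[11]=80: continuation. acc=(acc<<6)|0x00=0x3C0
Byte[12]=B3: continuation. acc=(acc<<6)|0x33=0xF033
Completed: cp=U+F033 (starts at byte 10)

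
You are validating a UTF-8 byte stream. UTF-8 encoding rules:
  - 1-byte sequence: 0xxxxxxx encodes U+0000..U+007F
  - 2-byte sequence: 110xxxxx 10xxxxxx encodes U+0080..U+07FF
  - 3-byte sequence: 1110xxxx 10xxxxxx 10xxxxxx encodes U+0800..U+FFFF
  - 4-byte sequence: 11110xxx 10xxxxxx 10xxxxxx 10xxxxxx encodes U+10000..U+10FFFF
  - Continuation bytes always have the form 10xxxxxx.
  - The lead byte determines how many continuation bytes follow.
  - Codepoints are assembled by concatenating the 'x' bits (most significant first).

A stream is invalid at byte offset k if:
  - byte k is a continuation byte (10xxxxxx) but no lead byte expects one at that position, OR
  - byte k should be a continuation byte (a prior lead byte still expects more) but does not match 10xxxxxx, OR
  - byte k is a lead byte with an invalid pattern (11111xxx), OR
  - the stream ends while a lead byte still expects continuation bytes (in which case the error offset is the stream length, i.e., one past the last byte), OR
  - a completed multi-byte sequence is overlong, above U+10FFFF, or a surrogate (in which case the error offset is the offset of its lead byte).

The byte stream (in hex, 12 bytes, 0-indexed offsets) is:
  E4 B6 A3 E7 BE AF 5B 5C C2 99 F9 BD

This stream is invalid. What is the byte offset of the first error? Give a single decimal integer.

Answer: 10

Derivation:
Byte[0]=E4: 3-byte lead, need 2 cont bytes. acc=0x4
Byte[1]=B6: continuation. acc=(acc<<6)|0x36=0x136
Byte[2]=A3: continuation. acc=(acc<<6)|0x23=0x4DA3
Completed: cp=U+4DA3 (starts at byte 0)
Byte[3]=E7: 3-byte lead, need 2 cont bytes. acc=0x7
Byte[4]=BE: continuation. acc=(acc<<6)|0x3E=0x1FE
Byte[5]=AF: continuation. acc=(acc<<6)|0x2F=0x7FAF
Completed: cp=U+7FAF (starts at byte 3)
Byte[6]=5B: 1-byte ASCII. cp=U+005B
Byte[7]=5C: 1-byte ASCII. cp=U+005C
Byte[8]=C2: 2-byte lead, need 1 cont bytes. acc=0x2
Byte[9]=99: continuation. acc=(acc<<6)|0x19=0x99
Completed: cp=U+0099 (starts at byte 8)
Byte[10]=F9: INVALID lead byte (not 0xxx/110x/1110/11110)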